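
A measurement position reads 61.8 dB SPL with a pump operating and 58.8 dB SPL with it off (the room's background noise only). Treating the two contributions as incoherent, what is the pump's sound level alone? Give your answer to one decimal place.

58.8 dB SPL

Subtract intensities: L_src = 10·log₁₀(10^(L_total/10) − 10^(L_bg/10)).
L_src = 10·log₁₀(10^(61.8/10) − 10^(58.8/10)) = 10·log₁₀(755000) = 58.8 dB SPL.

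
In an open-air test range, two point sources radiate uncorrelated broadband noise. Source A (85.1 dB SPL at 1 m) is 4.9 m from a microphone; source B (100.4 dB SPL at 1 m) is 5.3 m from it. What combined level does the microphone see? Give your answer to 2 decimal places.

86.06 dB SPL

At the listener: L_A = 85.1 − 20·log₁₀(4.9) = 71.296 dB; L_B = 100.4 − 20·log₁₀(5.3) = 85.914 dB.
Combined: 10·log₁₀(10^(71.296/10)+10^(85.914/10)) = 86.06 dB SPL.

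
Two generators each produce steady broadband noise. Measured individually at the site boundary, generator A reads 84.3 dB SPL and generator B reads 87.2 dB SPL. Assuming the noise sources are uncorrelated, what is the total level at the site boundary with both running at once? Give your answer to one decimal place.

Uncorrelated sources add in intensity (power), not in dB.
L_total = 10·log₁₀(10^(84.3/10) + 10^(87.2/10)) = 10·log₁₀(794000000) = 89.0 dB SPL.

89.0 dB SPL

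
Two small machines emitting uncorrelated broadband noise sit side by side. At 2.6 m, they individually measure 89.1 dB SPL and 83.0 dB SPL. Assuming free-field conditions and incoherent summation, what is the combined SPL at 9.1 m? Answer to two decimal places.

Combined at 2.6 m: 10·log₁₀(10^(89.1/10)+10^(83.0/10)) = 90.053 dB SPL.
Then apply −20·log₁₀(9.1/2.6) = -10.881 dB → 79.17 dB SPL.

79.17 dB SPL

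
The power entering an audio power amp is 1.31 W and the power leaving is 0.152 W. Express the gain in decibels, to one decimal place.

For a power ratio, dB = 10·log₁₀(P₂/P₁).
10·log₁₀(0.152/1.31) = 10·log₁₀(0.1160) = -9.4 dB.

-9.4 dB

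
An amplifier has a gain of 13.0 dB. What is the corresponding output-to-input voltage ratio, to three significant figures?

Voltage ratio = 10^(dB/20).
10^(13.0/20) = 10^(0.6500) = 4.47.

4.47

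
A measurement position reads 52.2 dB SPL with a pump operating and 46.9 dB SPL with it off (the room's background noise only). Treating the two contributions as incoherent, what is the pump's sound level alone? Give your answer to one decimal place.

50.7 dB SPL

Background correction is a power subtraction:
L_src = 10·log₁₀(10^(52.2/10) − 10^(46.9/10)) = 10·log₁₀(117000) = 50.7 dB SPL.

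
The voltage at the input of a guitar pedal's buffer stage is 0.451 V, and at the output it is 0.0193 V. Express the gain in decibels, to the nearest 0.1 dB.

For a voltage ratio, dB = 20·log₁₀(V₂/V₁).
20·log₁₀(0.0193/0.451) = 20·log₁₀(0.04279) = -27.4 dB.

-27.4 dB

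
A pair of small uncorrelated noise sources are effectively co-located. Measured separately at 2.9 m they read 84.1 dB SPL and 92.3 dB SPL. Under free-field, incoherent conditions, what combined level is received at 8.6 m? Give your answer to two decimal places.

Combined at 2.9 m: 10·log₁₀(10^(84.1/10)+10^(92.3/10)) = 92.912 dB SPL.
Then apply −20·log₁₀(8.6/2.9) = -9.442 dB → 83.47 dB SPL.

83.47 dB SPL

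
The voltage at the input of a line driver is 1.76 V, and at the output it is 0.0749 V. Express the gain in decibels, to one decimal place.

-27.4 dB

Voltage is an amplitude quantity, so gain = 20·log₁₀(V_out/V_in).
20·log₁₀(0.0749/1.76) = 20·log₁₀(0.04256) = -27.4 dB.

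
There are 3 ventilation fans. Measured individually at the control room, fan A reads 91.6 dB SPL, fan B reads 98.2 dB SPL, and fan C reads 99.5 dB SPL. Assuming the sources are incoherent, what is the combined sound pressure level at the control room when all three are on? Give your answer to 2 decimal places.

102.30 dB SPL

Uncorrelated sources add in intensity (power), not in dB.
L_total = 10·log₁₀(10^(91.6/10) + 10^(98.2/10) + 10^(99.5/10)) = 10·log₁₀(16965000000) = 102.30 dB SPL.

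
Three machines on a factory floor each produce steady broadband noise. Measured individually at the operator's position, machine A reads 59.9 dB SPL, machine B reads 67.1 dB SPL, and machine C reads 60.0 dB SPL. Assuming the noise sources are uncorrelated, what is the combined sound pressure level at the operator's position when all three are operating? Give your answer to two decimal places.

68.52 dB SPL

Uncorrelated sources add in intensity (power), not in dB.
L_total = 10·log₁₀(10^(59.9/10) + 10^(67.1/10) + 10^(60.0/10)) = 10·log₁₀(7106000) = 68.52 dB SPL.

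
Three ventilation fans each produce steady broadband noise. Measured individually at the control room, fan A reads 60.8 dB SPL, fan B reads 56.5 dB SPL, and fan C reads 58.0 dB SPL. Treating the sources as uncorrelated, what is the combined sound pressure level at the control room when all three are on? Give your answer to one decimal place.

Uncorrelated sources add in intensity (power), not in dB.
L_total = 10·log₁₀(10^(60.8/10) + 10^(56.5/10) + 10^(58.0/10)) = 10·log₁₀(2280000) = 63.6 dB SPL.

63.6 dB SPL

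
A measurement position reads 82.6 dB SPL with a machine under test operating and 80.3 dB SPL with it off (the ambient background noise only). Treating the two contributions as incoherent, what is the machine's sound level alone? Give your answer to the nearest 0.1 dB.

78.7 dB SPL

Remove the background by subtracting linear intensities:
L_src = 10·log₁₀(10^(82.6/10) − 10^(80.3/10)) = 10·log₁₀(74820000) = 78.7 dB SPL.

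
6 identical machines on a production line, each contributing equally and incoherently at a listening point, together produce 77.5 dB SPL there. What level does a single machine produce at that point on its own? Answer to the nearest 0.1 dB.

69.7 dB SPL

6 equal incoherent sources add 10·log₁₀(6) = 7.78 dB over one source.
L_one = 77.5 − 7.78 = 69.7 dB SPL.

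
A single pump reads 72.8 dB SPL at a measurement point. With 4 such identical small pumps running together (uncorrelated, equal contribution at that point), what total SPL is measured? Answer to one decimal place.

78.8 dB SPL

4 equal incoherent sources raise the level by 10·log₁₀(4) = 6.02 dB.
L_total = 72.8 + 6.02 = 78.8 dB SPL.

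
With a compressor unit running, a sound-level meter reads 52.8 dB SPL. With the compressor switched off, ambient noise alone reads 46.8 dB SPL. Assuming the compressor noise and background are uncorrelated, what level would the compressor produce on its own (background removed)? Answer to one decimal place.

Remove the background by subtracting linear intensities:
L_src = 10·log₁₀(10^(52.8/10) − 10^(46.8/10)) = 10·log₁₀(142700) = 51.5 dB SPL.

51.5 dB SPL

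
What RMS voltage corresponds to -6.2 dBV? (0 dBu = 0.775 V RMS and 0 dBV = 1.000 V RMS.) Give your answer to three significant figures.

0.490 V

V = 1.000 V × 10^(-6.2/20).
= 1.000 × 0.4898 = 0.490 V.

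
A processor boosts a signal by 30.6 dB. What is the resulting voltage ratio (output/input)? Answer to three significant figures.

33.9

Voltage ratio = 10^(dB/20).
10^(30.6/20) = 10^(1.530) = 33.9.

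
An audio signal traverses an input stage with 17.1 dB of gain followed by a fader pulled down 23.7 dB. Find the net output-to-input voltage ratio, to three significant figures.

0.468

Net gain = 17.1 + (−23.7) = -6.6 dB.
Voltage ratio = 10^(-6.6/20) = 0.468.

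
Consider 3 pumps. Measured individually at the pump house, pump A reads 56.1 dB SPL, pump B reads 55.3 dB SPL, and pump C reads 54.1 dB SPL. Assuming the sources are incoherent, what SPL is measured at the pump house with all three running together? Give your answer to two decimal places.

60.01 dB SPL

Add the sources as powers (linear), then convert back to dB:
L_total = 10·log₁₀(10^(56.1/10) + 10^(55.3/10) + 10^(54.1/10)) = 10·log₁₀(1003000) = 60.01 dB SPL.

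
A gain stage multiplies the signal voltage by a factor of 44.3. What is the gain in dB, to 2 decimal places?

32.93 dB

Voltage is an amplitude quantity, so gain = 20·log₁₀(V_out/V_in).
20·log₁₀(44.3) = 32.93 dB.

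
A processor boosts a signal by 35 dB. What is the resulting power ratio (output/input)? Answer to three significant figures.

Power ratio = 10^(dB/10).
10^(35/10) = 10^(3.500) = 3160.

3160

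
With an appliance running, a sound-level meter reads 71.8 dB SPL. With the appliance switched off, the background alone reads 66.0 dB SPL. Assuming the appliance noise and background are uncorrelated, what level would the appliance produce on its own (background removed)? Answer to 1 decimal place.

70.5 dB SPL

Remove the background by subtracting linear intensities:
L_src = 10·log₁₀(10^(71.8/10) − 10^(66.0/10)) = 10·log₁₀(11150000) = 70.5 dB SPL.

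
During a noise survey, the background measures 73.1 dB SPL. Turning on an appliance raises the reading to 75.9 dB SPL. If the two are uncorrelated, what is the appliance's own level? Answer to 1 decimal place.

72.7 dB SPL

Remove the background by subtracting linear intensities:
L_src = 10·log₁₀(10^(75.9/10) − 10^(73.1/10)) = 10·log₁₀(18490000) = 72.7 dB SPL.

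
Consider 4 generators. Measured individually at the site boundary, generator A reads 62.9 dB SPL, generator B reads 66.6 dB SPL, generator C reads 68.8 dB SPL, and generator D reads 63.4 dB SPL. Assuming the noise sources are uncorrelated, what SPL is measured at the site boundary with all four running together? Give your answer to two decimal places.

72.12 dB SPL

Add the sources as powers (linear), then convert back to dB:
L_total = 10·log₁₀(10^(62.9/10) + 10^(66.6/10) + 10^(68.8/10) + 10^(63.4/10)) = 10·log₁₀(16290000) = 72.12 dB SPL.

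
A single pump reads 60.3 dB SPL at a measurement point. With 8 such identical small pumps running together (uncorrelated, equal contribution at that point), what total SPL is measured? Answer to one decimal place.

69.3 dB SPL

8 equal incoherent sources raise the level by 10·log₁₀(8) = 9.03 dB.
L_total = 60.3 + 9.03 = 69.3 dB SPL.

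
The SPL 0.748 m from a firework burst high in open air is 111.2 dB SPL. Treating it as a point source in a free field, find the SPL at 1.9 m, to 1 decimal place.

For a point source in a free field, ΔL = −20·log₁₀(d₂/d₁).
ΔL = −20·log₁₀(1.9/0.748) = -8.10 dB, so L₂ = 111.2 + (-8.10) = 103.1 dB SPL.

103.1 dB SPL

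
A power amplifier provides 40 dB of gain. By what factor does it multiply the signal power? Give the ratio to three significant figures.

10000

Power ratio = 10^(dB/10).
10^(40/10) = 10^(4.000) = 10000.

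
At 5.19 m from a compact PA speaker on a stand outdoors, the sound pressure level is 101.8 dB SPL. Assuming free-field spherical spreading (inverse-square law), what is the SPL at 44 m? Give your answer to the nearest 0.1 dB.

83.2 dB SPL

For a point source in a free field, ΔL = −20·log₁₀(d₂/d₁).
ΔL = −20·log₁₀(44/5.19) = -18.57 dB, so L₂ = 101.8 + (-18.57) = 83.2 dB SPL.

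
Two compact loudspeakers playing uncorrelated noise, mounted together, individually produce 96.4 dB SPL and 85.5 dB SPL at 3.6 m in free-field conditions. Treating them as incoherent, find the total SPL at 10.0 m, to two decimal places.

Combined at 3.6 m: 10·log₁₀(10^(96.4/10)+10^(85.5/10)) = 96.739 dB SPL.
Then apply −20·log₁₀(10.0/3.6) = -8.874 dB → 87.87 dB SPL.

87.87 dB SPL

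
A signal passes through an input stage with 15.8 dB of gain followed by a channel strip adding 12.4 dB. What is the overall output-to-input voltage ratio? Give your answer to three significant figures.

25.7

Net gain = 15.8 + 12.4 = 28.2 dB.
Voltage ratio = 10^(28.2/20) = 25.7.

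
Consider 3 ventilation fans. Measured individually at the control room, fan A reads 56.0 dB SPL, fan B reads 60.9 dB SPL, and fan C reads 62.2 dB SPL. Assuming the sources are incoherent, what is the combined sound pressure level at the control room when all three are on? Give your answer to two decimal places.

65.17 dB SPL

Uncorrelated sources add in intensity (power), not in dB.
L_total = 10·log₁₀(10^(56.0/10) + 10^(60.9/10) + 10^(62.2/10)) = 10·log₁₀(3288000) = 65.17 dB SPL.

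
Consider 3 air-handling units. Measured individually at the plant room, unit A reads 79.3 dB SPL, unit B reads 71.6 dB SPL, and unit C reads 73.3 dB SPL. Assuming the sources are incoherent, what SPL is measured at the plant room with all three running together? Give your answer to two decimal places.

80.83 dB SPL

Uncorrelated sources add in intensity (power), not in dB.
L_total = 10·log₁₀(10^(79.3/10) + 10^(71.6/10) + 10^(73.3/10)) = 10·log₁₀(120900000) = 80.83 dB SPL.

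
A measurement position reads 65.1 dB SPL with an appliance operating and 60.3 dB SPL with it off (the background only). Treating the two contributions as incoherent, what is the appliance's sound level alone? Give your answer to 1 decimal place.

63.4 dB SPL

Subtract intensities: L_src = 10·log₁₀(10^(L_total/10) − 10^(L_bg/10)).
L_src = 10·log₁₀(10^(65.1/10) − 10^(60.3/10)) = 10·log₁₀(2164000) = 63.4 dB SPL.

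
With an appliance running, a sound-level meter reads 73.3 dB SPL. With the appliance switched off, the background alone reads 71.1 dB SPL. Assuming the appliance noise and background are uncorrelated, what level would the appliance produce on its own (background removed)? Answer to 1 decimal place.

Subtract intensities: L_src = 10·log₁₀(10^(L_total/10) − 10^(L_bg/10)).
L_src = 10·log₁₀(10^(73.3/10) − 10^(71.1/10)) = 10·log₁₀(8497000) = 69.3 dB SPL.

69.3 dB SPL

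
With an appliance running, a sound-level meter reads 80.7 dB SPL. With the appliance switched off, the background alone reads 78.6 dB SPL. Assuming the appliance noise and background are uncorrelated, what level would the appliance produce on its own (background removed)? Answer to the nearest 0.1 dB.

76.5 dB SPL

Remove the background by subtracting linear intensities:
L_src = 10·log₁₀(10^(80.7/10) − 10^(78.6/10)) = 10·log₁₀(45050000) = 76.5 dB SPL.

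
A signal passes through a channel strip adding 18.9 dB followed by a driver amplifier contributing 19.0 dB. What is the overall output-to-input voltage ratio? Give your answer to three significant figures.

78.5

Net gain = 18.9 + 19.0 = 37.9 dB.
Voltage ratio = 10^(37.9/20) = 78.5.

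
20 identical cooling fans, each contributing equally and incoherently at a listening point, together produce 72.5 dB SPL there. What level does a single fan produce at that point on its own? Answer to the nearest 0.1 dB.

59.5 dB SPL

20 equal incoherent sources add 10·log₁₀(20) = 13.01 dB over one source.
L_one = 72.5 − 13.01 = 59.5 dB SPL.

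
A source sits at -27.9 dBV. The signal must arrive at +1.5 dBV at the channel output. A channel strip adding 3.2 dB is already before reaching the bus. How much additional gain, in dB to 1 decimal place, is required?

The required make-up gain is the shortfall in the dB sum.
G = +1.5 − (-27.9) − 3.2 = 26.2 dB.

26.2 dB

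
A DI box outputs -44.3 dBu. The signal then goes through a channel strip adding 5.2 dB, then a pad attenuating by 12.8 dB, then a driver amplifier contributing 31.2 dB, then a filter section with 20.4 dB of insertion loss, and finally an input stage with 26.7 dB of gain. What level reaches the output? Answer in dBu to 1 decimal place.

Cascaded gains and losses add directly in dB.
-44.3 + 5.2 − 12.8 + 31.2 − 20.4 + 26.7 = -14.4 dBu.

-14.4 dBu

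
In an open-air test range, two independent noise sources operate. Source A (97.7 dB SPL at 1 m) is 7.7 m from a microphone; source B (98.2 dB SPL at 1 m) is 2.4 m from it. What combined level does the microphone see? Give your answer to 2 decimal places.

At the listener: L_A = 97.7 − 20·log₁₀(7.7) = 79.970 dB; L_B = 98.2 − 20·log₁₀(2.4) = 90.596 dB.
Combined: 10·log₁₀(10^(79.970/10)+10^(90.596/10)) = 90.96 dB SPL.

90.96 dB SPL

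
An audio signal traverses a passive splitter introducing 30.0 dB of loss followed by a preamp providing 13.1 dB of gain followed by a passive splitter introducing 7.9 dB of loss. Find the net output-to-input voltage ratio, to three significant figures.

0.0575

Net gain = (−30.0) + 13.1 + (−7.9) = -24.8 dB.
Voltage ratio = 10^(-24.8/20) = 0.0575.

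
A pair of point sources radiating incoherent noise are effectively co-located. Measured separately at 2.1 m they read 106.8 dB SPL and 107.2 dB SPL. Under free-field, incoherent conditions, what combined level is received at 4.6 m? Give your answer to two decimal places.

Combined at 2.1 m: 10·log₁₀(10^(106.8/10)+10^(107.2/10)) = 110.015 dB SPL.
Then apply −20·log₁₀(4.6/2.1) = -6.811 dB → 103.20 dB SPL.

103.20 dB SPL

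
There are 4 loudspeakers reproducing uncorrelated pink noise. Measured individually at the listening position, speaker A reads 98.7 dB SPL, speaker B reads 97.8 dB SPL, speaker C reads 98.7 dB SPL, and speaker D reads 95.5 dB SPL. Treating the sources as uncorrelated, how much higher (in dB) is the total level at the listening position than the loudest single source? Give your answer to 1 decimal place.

Incoherent sources sum as intensities:
L_total = 10·log₁₀(10^(98.7/10) + 10^(97.8/10) + 10^(98.7/10) + 10^(95.5/10)) = 103.87 dB SPL.
Excess over the loudest (98.7 dB): 103.87 − 98.7 = 5.2 dB.

5.2 dB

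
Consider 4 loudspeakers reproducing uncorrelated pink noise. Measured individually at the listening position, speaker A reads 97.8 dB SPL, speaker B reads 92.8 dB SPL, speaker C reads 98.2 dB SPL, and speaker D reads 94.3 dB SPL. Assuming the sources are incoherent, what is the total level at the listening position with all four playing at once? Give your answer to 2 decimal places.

Add the sources as powers (linear), then convert back to dB:
L_total = 10·log₁₀(10^(97.8/10) + 10^(92.8/10) + 10^(98.2/10) + 10^(94.3/10)) = 10·log₁₀(17230000000) = 102.36 dB SPL.

102.36 dB SPL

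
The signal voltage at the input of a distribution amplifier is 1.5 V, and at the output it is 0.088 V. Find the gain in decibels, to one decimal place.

-24.6 dB

Voltage ratio → dB uses the 20·log₁₀ form:
20·log₁₀(0.088/1.5) = 20·log₁₀(0.05867) = -24.6 dB.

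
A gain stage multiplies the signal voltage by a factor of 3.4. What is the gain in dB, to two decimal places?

Voltage ratio → dB uses the 20·log₁₀ form:
20·log₁₀(3.4) = 10.63 dB.

10.63 dB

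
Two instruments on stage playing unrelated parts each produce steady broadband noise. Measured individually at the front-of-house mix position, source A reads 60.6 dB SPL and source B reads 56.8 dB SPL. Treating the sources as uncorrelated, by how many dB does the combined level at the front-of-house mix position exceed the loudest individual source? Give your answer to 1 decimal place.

Uncorrelated sources add in intensity (power), not in dB.
L_total = 10·log₁₀(10^(60.6/10) + 10^(56.8/10)) = 62.11 dB SPL.
Excess over the loudest (60.6 dB): 62.11 − 60.6 = 1.5 dB.

1.5 dB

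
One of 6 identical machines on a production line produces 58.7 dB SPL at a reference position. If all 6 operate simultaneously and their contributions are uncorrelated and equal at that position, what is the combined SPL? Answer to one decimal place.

66.5 dB SPL

6 equal incoherent sources raise the level by 10·log₁₀(6) = 7.78 dB.
L_total = 58.7 + 7.78 = 66.5 dB SPL.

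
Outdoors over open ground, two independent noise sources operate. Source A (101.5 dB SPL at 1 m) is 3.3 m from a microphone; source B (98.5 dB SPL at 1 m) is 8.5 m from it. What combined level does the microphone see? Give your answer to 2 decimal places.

91.45 dB SPL

At the listener: L_A = 101.5 − 20·log₁₀(3.3) = 91.130 dB; L_B = 98.5 − 20·log₁₀(8.5) = 79.912 dB.
Combined: 10·log₁₀(10^(91.130/10)+10^(79.912/10)) = 91.45 dB SPL.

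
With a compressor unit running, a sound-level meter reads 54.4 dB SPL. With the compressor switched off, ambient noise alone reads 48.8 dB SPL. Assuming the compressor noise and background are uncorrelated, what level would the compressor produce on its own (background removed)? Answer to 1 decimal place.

53.0 dB SPL

Background correction is a power subtraction:
L_src = 10·log₁₀(10^(54.4/10) − 10^(48.8/10)) = 10·log₁₀(199600) = 53.0 dB SPL.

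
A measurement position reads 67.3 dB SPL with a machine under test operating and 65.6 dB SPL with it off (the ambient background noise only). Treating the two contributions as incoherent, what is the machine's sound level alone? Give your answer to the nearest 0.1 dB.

62.4 dB SPL

Subtract intensities: L_src = 10·log₁₀(10^(L_total/10) − 10^(L_bg/10)).
L_src = 10·log₁₀(10^(67.3/10) − 10^(65.6/10)) = 10·log₁₀(1740000) = 62.4 dB SPL.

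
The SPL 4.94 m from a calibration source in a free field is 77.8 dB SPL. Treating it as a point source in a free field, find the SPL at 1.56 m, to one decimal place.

87.8 dB SPL

Inverse-square spreading gives ΔL = −20·log₁₀(d₂/d₁).
ΔL = −20·log₁₀(1.56/4.94) = 10.01 dB, so L₂ = 77.8 + (10.01) = 87.8 dB SPL.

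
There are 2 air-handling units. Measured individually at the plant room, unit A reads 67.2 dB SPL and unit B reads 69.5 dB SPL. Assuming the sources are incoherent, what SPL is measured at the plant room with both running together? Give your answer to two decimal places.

Incoherent sources sum as intensities:
L_total = 10·log₁₀(10^(67.2/10) + 10^(69.5/10)) = 10·log₁₀(14160000) = 71.51 dB SPL.

71.51 dB SPL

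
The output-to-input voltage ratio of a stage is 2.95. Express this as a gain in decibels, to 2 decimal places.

Voltage ratio → dB uses the 20·log₁₀ form:
20·log₁₀(2.95) = 9.40 dB.

9.40 dB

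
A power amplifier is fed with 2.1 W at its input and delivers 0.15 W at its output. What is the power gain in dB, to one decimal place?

For a power ratio, dB = 10·log₁₀(P₂/P₁).
10·log₁₀(0.15/2.1) = 10·log₁₀(0.07143) = -11.5 dB.

-11.5 dB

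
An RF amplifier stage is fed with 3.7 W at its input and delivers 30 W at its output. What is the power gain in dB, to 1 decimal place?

Power ratio → dB uses the 10·log₁₀ form:
10·log₁₀(30/3.7) = 10·log₁₀(8.108) = 9.1 dB.

9.1 dB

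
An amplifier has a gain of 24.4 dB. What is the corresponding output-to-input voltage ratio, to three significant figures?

16.6

Voltage ratio = 10^(dB/20).
10^(24.4/20) = 10^(1.220) = 16.6.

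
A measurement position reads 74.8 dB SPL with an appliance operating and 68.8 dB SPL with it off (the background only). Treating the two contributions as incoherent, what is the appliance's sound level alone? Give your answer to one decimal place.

Remove the background by subtracting linear intensities:
L_src = 10·log₁₀(10^(74.8/10) − 10^(68.8/10)) = 10·log₁₀(22610000) = 73.5 dB SPL.

73.5 dB SPL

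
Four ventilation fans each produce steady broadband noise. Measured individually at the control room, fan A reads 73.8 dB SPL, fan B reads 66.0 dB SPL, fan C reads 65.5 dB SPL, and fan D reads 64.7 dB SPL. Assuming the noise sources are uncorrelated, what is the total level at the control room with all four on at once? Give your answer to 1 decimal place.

75.4 dB SPL

Uncorrelated sources add in intensity (power), not in dB.
L_total = 10·log₁₀(10^(73.8/10) + 10^(66.0/10) + 10^(65.5/10) + 10^(64.7/10)) = 10·log₁₀(34470000) = 75.4 dB SPL.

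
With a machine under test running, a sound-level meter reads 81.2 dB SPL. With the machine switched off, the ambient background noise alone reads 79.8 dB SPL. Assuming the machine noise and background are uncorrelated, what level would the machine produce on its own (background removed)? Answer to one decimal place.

Remove the background by subtracting linear intensities:
L_src = 10·log₁₀(10^(81.2/10) − 10^(79.8/10)) = 10·log₁₀(36330000) = 75.6 dB SPL.

75.6 dB SPL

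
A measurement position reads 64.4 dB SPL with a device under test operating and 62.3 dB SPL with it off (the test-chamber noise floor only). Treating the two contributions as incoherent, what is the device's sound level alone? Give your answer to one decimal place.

Remove the background by subtracting linear intensities:
L_src = 10·log₁₀(10^(64.4/10) − 10^(62.3/10)) = 10·log₁₀(1056000) = 60.2 dB SPL.

60.2 dB SPL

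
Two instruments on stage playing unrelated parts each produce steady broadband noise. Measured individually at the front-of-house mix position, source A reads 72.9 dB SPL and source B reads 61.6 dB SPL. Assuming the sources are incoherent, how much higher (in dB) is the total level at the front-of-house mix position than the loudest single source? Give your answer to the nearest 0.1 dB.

Add the sources as powers (linear), then convert back to dB:
L_total = 10·log₁₀(10^(72.9/10) + 10^(61.6/10)) = 73.21 dB SPL.
Excess over the loudest (72.9 dB): 73.21 − 72.9 = 0.3 dB.

0.3 dB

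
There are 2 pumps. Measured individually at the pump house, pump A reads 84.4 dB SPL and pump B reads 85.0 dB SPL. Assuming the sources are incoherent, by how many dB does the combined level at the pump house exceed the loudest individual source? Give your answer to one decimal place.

Add the sources as powers (linear), then convert back to dB:
L_total = 10·log₁₀(10^(84.4/10) + 10^(85.0/10)) = 87.72 dB SPL.
Excess over the loudest (85.0 dB): 87.72 − 85.0 = 2.7 dB.

2.7 dB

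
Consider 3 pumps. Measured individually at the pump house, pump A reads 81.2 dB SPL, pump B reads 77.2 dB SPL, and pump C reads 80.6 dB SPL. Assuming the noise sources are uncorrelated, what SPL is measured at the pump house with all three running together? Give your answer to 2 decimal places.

Incoherent sources sum as intensities:
L_total = 10·log₁₀(10^(81.2/10) + 10^(77.2/10) + 10^(80.6/10)) = 10·log₁₀(299100000) = 84.76 dB SPL.

84.76 dB SPL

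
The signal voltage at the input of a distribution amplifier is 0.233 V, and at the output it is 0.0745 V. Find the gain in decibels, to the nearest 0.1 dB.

Voltage ratio → dB uses the 20·log₁₀ form:
20·log₁₀(0.0745/0.233) = 20·log₁₀(0.3197) = -9.9 dB.

-9.9 dB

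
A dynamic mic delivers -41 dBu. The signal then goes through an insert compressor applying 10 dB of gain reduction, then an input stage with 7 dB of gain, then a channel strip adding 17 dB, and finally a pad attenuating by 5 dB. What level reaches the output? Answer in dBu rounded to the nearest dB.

-32 dBu

Cascaded gains and losses add directly in dB.
-41 − 10 + 7 + 17 − 5 = -32 dBu.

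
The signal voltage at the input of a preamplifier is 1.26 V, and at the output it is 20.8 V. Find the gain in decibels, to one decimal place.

24.4 dB

For a voltage ratio, dB = 20·log₁₀(V₂/V₁).
20·log₁₀(20.8/1.26) = 20·log₁₀(16.51) = 24.4 dB.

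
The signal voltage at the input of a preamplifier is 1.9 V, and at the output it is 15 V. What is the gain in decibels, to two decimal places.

17.95 dB

Voltage is an amplitude quantity, so gain = 20·log₁₀(V_out/V_in).
20·log₁₀(15/1.9) = 20·log₁₀(7.895) = 17.95 dB.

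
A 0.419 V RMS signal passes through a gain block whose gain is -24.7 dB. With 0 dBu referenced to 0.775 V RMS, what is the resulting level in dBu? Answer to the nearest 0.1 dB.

Input level: 20·log₁₀(0.419/0.775) = -5.34 dBu.
Output: -5.34 − 24.7 = -30.0 dBu.

-30.0 dBu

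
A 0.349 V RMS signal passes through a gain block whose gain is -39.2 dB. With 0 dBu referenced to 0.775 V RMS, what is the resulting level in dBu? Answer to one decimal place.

-46.1 dBu

Input level: 20·log₁₀(0.349/0.775) = -6.93 dBu.
Output: -6.93 − 39.2 = -46.1 dBu.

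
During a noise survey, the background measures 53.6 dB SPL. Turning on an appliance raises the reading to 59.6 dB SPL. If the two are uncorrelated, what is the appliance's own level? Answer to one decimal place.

58.3 dB SPL

Subtract intensities: L_src = 10·log₁₀(10^(L_total/10) − 10^(L_bg/10)).
L_src = 10·log₁₀(10^(59.6/10) − 10^(53.6/10)) = 10·log₁₀(682900) = 58.3 dB SPL.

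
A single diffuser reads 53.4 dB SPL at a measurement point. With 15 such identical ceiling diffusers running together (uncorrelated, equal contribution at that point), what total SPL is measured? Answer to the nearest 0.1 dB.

65.2 dB SPL

15 equal incoherent sources raise the level by 10·log₁₀(15) = 11.76 dB.
L_total = 53.4 + 11.76 = 65.2 dB SPL.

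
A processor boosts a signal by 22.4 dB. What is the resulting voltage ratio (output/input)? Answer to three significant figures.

Voltage ratio = 10^(dB/20).
10^(22.4/20) = 10^(1.120) = 13.2.

13.2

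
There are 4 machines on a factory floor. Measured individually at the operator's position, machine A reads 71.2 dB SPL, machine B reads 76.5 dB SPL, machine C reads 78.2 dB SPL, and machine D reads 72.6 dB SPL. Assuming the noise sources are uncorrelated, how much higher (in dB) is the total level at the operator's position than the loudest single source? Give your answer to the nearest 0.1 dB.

3.3 dB

Add the sources as powers (linear), then convert back to dB:
L_total = 10·log₁₀(10^(71.2/10) + 10^(76.5/10) + 10^(78.2/10) + 10^(72.6/10)) = 81.53 dB SPL.
Excess over the loudest (78.2 dB): 81.53 − 78.2 = 3.3 dB.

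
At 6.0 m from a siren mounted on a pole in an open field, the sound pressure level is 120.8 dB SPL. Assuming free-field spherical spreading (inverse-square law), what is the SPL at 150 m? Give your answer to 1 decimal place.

92.8 dB SPL

For a point source in a free field, ΔL = −20·log₁₀(d₂/d₁).
ΔL = −20·log₁₀(150/6.0) = -27.96 dB, so L₂ = 120.8 + (-27.96) = 92.8 dB SPL.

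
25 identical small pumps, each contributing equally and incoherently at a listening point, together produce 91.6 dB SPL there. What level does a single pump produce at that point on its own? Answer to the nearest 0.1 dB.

25 equal incoherent sources add 10·log₁₀(25) = 13.98 dB over one source.
L_one = 91.6 − 13.98 = 77.6 dB SPL.

77.6 dB SPL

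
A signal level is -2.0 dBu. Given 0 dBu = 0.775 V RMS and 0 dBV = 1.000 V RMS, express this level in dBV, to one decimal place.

The offset between the scales is 20·log₁₀(0.775/1.000) = −2.214 dB.
So dBV = -2.0 − 2.214 = -4.2 dBV.

-4.2 dBV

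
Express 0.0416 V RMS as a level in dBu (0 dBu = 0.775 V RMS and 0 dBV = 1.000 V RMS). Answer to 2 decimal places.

dBu = 20·log₁₀(V / 0.775 V).
20·log₁₀(0.0416/0.775) = -25.40 dBu.

-25.40 dBu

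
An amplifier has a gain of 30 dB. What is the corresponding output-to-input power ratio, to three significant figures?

1000

Power ratio = 10^(dB/10).
10^(30/10) = 10^(3.000) = 1000.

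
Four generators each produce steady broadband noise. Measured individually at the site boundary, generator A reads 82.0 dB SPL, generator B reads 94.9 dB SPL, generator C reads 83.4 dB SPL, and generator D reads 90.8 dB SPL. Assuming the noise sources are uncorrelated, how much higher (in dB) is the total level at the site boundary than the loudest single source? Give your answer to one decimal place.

1.8 dB

Add the sources as powers (linear), then convert back to dB:
L_total = 10·log₁₀(10^(82.0/10) + 10^(94.9/10) + 10^(83.4/10) + 10^(90.8/10)) = 96.69 dB SPL.
Excess over the loudest (94.9 dB): 96.69 − 94.9 = 1.8 dB.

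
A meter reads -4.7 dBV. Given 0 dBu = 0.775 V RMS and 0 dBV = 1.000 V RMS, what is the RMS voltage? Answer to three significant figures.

0.582 V

V = 1.000 V × 10^(-4.7/20).
= 1.000 × 0.5821 = 0.582 V.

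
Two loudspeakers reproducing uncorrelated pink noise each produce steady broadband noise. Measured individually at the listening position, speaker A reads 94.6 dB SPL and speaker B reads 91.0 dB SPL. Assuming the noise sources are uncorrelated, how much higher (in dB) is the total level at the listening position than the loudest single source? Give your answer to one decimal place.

1.6 dB

Add the sources as powers (linear), then convert back to dB:
L_total = 10·log₁₀(10^(94.6/10) + 10^(91.0/10)) = 96.17 dB SPL.
Excess over the loudest (94.6 dB): 96.17 − 94.6 = 1.6 dB.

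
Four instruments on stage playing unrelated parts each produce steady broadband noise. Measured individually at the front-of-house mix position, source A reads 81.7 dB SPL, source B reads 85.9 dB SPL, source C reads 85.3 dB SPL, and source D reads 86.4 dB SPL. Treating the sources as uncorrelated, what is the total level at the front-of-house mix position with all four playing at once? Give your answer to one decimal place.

Add the sources as powers (linear), then convert back to dB:
L_total = 10·log₁₀(10^(81.7/10) + 10^(85.9/10) + 10^(85.3/10) + 10^(86.4/10)) = 10·log₁₀(1312000000) = 91.2 dB SPL.

91.2 dB SPL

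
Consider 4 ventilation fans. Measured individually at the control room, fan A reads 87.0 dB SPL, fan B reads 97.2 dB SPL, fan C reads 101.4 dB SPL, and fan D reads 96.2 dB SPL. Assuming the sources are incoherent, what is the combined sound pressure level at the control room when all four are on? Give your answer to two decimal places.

Incoherent sources sum as intensities:
L_total = 10·log₁₀(10^(87.0/10) + 10^(97.2/10) + 10^(101.4/10) + 10^(96.2/10)) = 10·log₁₀(23722000000) = 103.75 dB SPL.

103.75 dB SPL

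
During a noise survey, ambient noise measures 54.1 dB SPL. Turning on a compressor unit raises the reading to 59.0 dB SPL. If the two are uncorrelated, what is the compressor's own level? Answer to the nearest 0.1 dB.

57.3 dB SPL

Remove the background by subtracting linear intensities:
L_src = 10·log₁₀(10^(59.0/10) − 10^(54.1/10)) = 10·log₁₀(537300) = 57.3 dB SPL.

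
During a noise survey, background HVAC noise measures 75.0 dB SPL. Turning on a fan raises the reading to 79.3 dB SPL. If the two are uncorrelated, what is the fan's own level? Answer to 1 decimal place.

77.3 dB SPL

Subtract intensities: L_src = 10·log₁₀(10^(L_total/10) − 10^(L_bg/10)).
L_src = 10·log₁₀(10^(79.3/10) − 10^(75.0/10)) = 10·log₁₀(53490000) = 77.3 dB SPL.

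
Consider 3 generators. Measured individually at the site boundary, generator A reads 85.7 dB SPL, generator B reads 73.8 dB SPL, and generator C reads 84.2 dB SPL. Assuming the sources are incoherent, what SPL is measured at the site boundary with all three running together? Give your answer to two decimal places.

88.19 dB SPL

Incoherent sources sum as intensities:
L_total = 10·log₁₀(10^(85.7/10) + 10^(73.8/10) + 10^(84.2/10)) = 10·log₁₀(658600000) = 88.19 dB SPL.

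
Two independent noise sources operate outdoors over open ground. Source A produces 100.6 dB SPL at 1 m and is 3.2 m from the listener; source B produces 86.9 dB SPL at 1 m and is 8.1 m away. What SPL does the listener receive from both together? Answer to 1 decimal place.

90.5 dB SPL

At the listener: L_A = 100.6 − 20·log₁₀(3.2) = 90.50 dB; L_B = 86.9 − 20·log₁₀(8.1) = 68.73 dB.
Combined: 10·log₁₀(10^(90.50/10)+10^(68.73/10)) = 90.5 dB SPL.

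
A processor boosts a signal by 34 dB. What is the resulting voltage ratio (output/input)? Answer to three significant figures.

50.1

Voltage ratio = 10^(dB/20).
10^(34/20) = 10^(1.700) = 50.1.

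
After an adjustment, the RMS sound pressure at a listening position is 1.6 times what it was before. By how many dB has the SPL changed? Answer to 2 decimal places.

SPL change from a pressure ratio uses the 20·log₁₀ form:
20·log₁₀(1.6) = 4.08 dB.

4.08 dB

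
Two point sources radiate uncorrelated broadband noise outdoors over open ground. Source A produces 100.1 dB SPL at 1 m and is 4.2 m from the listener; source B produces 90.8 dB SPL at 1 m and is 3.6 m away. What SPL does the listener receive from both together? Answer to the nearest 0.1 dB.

88.3 dB SPL

At the listener: L_A = 100.1 − 20·log₁₀(4.2) = 87.64 dB; L_B = 90.8 − 20·log₁₀(3.6) = 79.67 dB.
Combined: 10·log₁₀(10^(87.64/10)+10^(79.67/10)) = 88.3 dB SPL.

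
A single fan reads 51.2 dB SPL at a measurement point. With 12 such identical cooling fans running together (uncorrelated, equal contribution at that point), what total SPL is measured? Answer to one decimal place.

12 equal incoherent sources raise the level by 10·log₁₀(12) = 10.79 dB.
L_total = 51.2 + 10.79 = 62.0 dB SPL.

62.0 dB SPL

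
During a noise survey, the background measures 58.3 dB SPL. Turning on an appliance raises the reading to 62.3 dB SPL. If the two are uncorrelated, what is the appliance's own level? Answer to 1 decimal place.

60.1 dB SPL

Background correction is a power subtraction:
L_src = 10·log₁₀(10^(62.3/10) − 10^(58.3/10)) = 10·log₁₀(1022000) = 60.1 dB SPL.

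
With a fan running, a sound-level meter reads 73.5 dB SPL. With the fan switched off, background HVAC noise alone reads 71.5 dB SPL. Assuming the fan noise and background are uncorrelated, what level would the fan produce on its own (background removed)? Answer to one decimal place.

69.2 dB SPL

Background correction is a power subtraction:
L_src = 10·log₁₀(10^(73.5/10) − 10^(71.5/10)) = 10·log₁₀(8262000) = 69.2 dB SPL.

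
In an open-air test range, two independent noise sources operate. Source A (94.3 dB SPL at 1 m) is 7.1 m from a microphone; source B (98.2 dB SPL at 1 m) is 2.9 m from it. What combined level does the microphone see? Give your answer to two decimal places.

89.24 dB SPL

At the listener: L_A = 94.3 − 20·log₁₀(7.1) = 77.275 dB; L_B = 98.2 − 20·log₁₀(2.9) = 88.952 dB.
Combined: 10·log₁₀(10^(77.275/10)+10^(88.952/10)) = 89.24 dB SPL.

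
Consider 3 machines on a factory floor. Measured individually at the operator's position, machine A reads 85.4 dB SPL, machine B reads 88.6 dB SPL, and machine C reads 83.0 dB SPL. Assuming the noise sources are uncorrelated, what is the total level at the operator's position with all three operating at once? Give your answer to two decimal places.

Uncorrelated sources add in intensity (power), not in dB.
L_total = 10·log₁₀(10^(85.4/10) + 10^(88.6/10) + 10^(83.0/10)) = 10·log₁₀(1271000000) = 91.04 dB SPL.

91.04 dB SPL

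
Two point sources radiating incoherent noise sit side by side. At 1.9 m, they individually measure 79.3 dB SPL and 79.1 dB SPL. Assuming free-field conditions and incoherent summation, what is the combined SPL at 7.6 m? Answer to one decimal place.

Combined at 1.9 m: 10·log₁₀(10^(79.3/10)+10^(79.1/10)) = 82.21 dB SPL.
Then apply −20·log₁₀(7.6/1.9) = -12.04 dB → 70.2 dB SPL.

70.2 dB SPL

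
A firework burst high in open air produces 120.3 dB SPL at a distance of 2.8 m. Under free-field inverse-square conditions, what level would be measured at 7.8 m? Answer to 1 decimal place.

111.4 dB SPL

Inverse-square spreading gives ΔL = −20·log₁₀(d₂/d₁).
ΔL = −20·log₁₀(7.8/2.8) = -8.90 dB, so L₂ = 120.3 + (-8.90) = 111.4 dB SPL.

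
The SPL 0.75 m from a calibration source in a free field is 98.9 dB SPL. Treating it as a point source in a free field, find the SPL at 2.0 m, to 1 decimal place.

Free-field point source: level drops by 20·log₁₀ of the distance ratio.
ΔL = −20·log₁₀(2.0/0.75) = -8.52 dB, so L₂ = 98.9 + (-8.52) = 90.4 dB SPL.

90.4 dB SPL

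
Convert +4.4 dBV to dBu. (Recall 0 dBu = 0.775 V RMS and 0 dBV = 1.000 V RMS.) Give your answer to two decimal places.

+6.61 dBu

The offset between the scales is 20·log₁₀(0.775/1.000) = −2.214 dB.
So dBu = +4.4 + 2.214 = +6.61 dBu.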